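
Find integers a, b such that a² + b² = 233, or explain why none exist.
8² + 13² (a=8, b=13)

Factorization: 233 = 233
By Fermat: n is sum of two squares iff every prime p ≡ 3 (mod 4) appears to even power.
All primes ≡ 3 (mod 4) appear to even power.
Search a = 0, 1, 2, … for 233 - a² a perfect square: first hit at a = 8: 233 - 64 = 169 = 13².
233 = 8² + 13² = 64 + 169 ✓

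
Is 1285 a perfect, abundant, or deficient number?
deficient

Proper divisors of 1285: sum = 1 + 5 + 257 = 263
Since 263 < 1285, 1285 is deficient.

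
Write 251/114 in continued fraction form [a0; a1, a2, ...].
[2; 4, 1, 22]

Euclidean algorithm steps:
251 = 2 × 114 + 23
114 = 4 × 23 + 22
23 = 1 × 22 + 1
22 = 22 × 1 + 0
Continued fraction: [2; 4, 1, 22]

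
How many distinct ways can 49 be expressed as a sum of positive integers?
173525

p(n) counts ways to write n as a sum of positive integers (order ignored).
Euler's pentagonal recurrence: p(k) = p(k-1) + p(k-2) - p(k-5) - p(k-7) + p(k-12) + p(k-15) - ... (offsets j(3j∓1)/2, signs ++--, p(0)=1, p(<0)=0).
DP table for k = 0..48: p(0)=1, p(1)=1, p(2)=2, p(3)=3, p(4)=5, p(5)=7, p(6)=11, p(7)=15, p(8)=22, p(9)=30, p(10)=42, p(11)=56, p(12)=77, p(13)=101, p(14)=135, p(15)=176, p(16)=231, p(17)=297, p(18)=385, p(19)=490, p(20)=627, p(21)=792, p(22)=1002, p(23)=1255, p(24)=1575, p(25)=1958, p(26)=2436, p(27)=3010, p(28)=3718, p(29)=4565, p(30)=5604, p(31)=6842, p(32)=8349, p(33)=10143, p(34)=12310, p(35)=14883, p(36)=17977, p(37)=21637, p(38)=26015, p(39)=31185, p(40)=37338, p(41)=44583, p(42)=53174, p(43)=63261, p(44)=75175, p(45)=89134, p(46)=105558, p(47)=124754, p(48)=147273.
Final step: p(49) = p(48) + p(47) - p(44) - p(42) + p(37) + p(34) - p(27) - p(23) + p(14) + p(9)
= 147273 + 124754 - 75175 - 53174 + 21637 + 12310 - 3010 - 1255 + 135 + 30
= 173525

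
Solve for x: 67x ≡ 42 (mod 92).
x ≡ 2 (mod 92)

gcd(67, 92) = 1, which divides 42, so solutions exist.
Find 67^(-1) mod 92 by the extended Euclidean algorithm:
92 = 1 × 67 + 25  ⟹  25 = (1)·92 + (-1)·67
67 = 2 × 25 + 17  ⟹  17 = (-2)·92 + (3)·67
25 = 1 × 17 + 8  ⟹  8 = (3)·92 + (-4)·67
17 = 2 × 8 + 1  ⟹  1 = (-8)·92 + (11)·67
So (11)·67 ≡ 1 (mod 92), i.e. 67^(-1) ≡ 11 (mod 92).
x ≡ 11 × 42 = 462 ≡ 2 (mod 92).
Check: 67 × 2 = 134 ≡ 42 (mod 92).
Unique solution: x ≡ 2 (mod 92)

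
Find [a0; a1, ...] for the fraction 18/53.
[0; 2, 1, 17]

Euclidean algorithm steps:
18 = 0 × 53 + 18
53 = 2 × 18 + 17
18 = 1 × 17 + 1
17 = 17 × 1 + 0
Continued fraction: [0; 2, 1, 17]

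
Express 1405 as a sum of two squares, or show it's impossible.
6² + 37² (a=6, b=37)

Factorization: 1405 = 5 × 281
By Fermat: n is sum of two squares iff every prime p ≡ 3 (mod 4) appears to even power.
All primes ≡ 3 (mod 4) appear to even power.
Search a = 0, 1, 2, … for 1405 - a² a perfect square: first hit at a = 6: 1405 - 36 = 1369 = 37².
1405 = 6² + 37² = 36 + 1369 ✓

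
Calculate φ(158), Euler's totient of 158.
78

158 = 2 × 79
φ(n) = n × ∏(1 - 1/p) for each prime p dividing n
φ(158) = 158 × (1 - 1/2) × (1 - 1/79) = 78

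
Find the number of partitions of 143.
20390982757

p(n) counts ways to write n as a sum of positive integers (order ignored).
Euler's pentagonal recurrence: p(k) = p(k-1) + p(k-2) - p(k-5) - p(k-7) + p(k-12) + p(k-15) - ... (offsets j(3j∓1)/2, signs ++--, p(0)=1, p(<0)=0).
DP table for k = 0..142: p(0)=1, p(1)=1, p(2)=2, p(3)=3, p(4)=5, p(5)=7, p(6)=11, p(7)=15, p(8)=22, p(9)=30, p(10)=42, p(11)=56, p(12)=77, p(13)=101, p(14)=135, p(15)=176, p(16)=231, p(17)=297, p(18)=385, p(19)=490, p(20)=627, p(21)=792, p(22)=1002, p(23)=1255, p(24)=1575, p(25)=1958, p(26)=2436, p(27)=3010, p(28)=3718, p(29)=4565, p(30)=5604, p(31)=6842, p(32)=8349, p(33)=10143, p(34)=12310, p(35)=14883, p(36)=17977, p(37)=21637, p(38)=26015, p(39)=31185, p(40)=37338, p(41)=44583, p(42)=53174, p(43)=63261, p(44)=75175, p(45)=89134, p(46)=105558, p(47)=124754, p(48)=147273, p(49)=173525, p(50)=204226, p(51)=239943, p(52)=281589, p(53)=329931, p(54)=386155, p(55)=451276, p(56)=526823, p(57)=614154, p(58)=715220, p(59)=831820, p(60)=966467, p(61)=1121505, p(62)=1300156, p(63)=1505499, p(64)=1741630, p(65)=2012558, p(66)=2323520, p(67)=2679689, p(68)=3087735, p(69)=3554345, p(70)=4087968, p(71)=4697205, p(72)=5392783, p(73)=6185689, p(74)=7089500, p(75)=8118264, p(76)=9289091, p(77)=10619863, p(78)=12132164, p(79)=13848650, p(80)=15796476, p(81)=18004327, p(82)=20506255, p(83)=23338469, p(84)=26543660, p(85)=30167357, p(86)=34262962, p(87)=38887673, p(88)=44108109, p(89)=49995925, p(90)=56634173, p(91)=64112359, p(92)=72533807, p(93)=82010177, p(94)=92669720, p(95)=104651419, p(96)=118114304, p(97)=133230930, p(98)=150198136, p(99)=169229875, p(100)=190569292, p(101)=214481126, p(102)=241265379, p(103)=271248950, p(104)=304801365, p(105)=342325709, p(106)=384276336, p(107)=431149389, p(108)=483502844, p(109)=541946240, p(110)=607163746, p(111)=679903203, p(112)=761002156, p(113)=851376628, p(114)=952050665, p(115)=1064144451, p(116)=1188908248, p(117)=1327710076, p(118)=1482074143, p(119)=1653668665, p(120)=1844349560, p(121)=2056148051, p(122)=2291320912, p(123)=2552338241, p(124)=2841940500, p(125)=3163127352, p(126)=3519222692, p(127)=3913864295, p(128)=4351078600, p(129)=4835271870, p(130)=5371315400, p(131)=5964539504, p(132)=6620830889, p(133)=7346629512, p(134)=8149040695, p(135)=9035836076, p(136)=10015581680, p(137)=11097645016, p(138)=12292341831, p(139)=13610949895, p(140)=15065878135, p(141)=16670689208, p(142)=18440293320.
Final step: p(143) = p(142) + p(141) - p(138) - p(136) + p(131) + p(128) - p(121) - p(117) + p(108) + p(103) - p(92) - p(86) + p(73) + p(66) - p(51) - p(43) + p(26) + p(17)
= 18440293320 + 16670689208 - 12292341831 - 10015581680 + 5964539504 + 4351078600 - 2056148051 - 1327710076 + 483502844 + 271248950 - 72533807 - 34262962 + 6185689 + 2323520 - 239943 - 63261 + 2436 + 297
= 20390982757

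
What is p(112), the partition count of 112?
761002156

p(n) counts ways to write n as a sum of positive integers (order ignored).
Euler's pentagonal recurrence: p(k) = p(k-1) + p(k-2) - p(k-5) - p(k-7) + p(k-12) + p(k-15) - ... (offsets j(3j∓1)/2, signs ++--, p(0)=1, p(<0)=0).
DP table for k = 0..111: p(0)=1, p(1)=1, p(2)=2, p(3)=3, p(4)=5, p(5)=7, p(6)=11, p(7)=15, p(8)=22, p(9)=30, p(10)=42, p(11)=56, p(12)=77, p(13)=101, p(14)=135, p(15)=176, p(16)=231, p(17)=297, p(18)=385, p(19)=490, p(20)=627, p(21)=792, p(22)=1002, p(23)=1255, p(24)=1575, p(25)=1958, p(26)=2436, p(27)=3010, p(28)=3718, p(29)=4565, p(30)=5604, p(31)=6842, p(32)=8349, p(33)=10143, p(34)=12310, p(35)=14883, p(36)=17977, p(37)=21637, p(38)=26015, p(39)=31185, p(40)=37338, p(41)=44583, p(42)=53174, p(43)=63261, p(44)=75175, p(45)=89134, p(46)=105558, p(47)=124754, p(48)=147273, p(49)=173525, p(50)=204226, p(51)=239943, p(52)=281589, p(53)=329931, p(54)=386155, p(55)=451276, p(56)=526823, p(57)=614154, p(58)=715220, p(59)=831820, p(60)=966467, p(61)=1121505, p(62)=1300156, p(63)=1505499, p(64)=1741630, p(65)=2012558, p(66)=2323520, p(67)=2679689, p(68)=3087735, p(69)=3554345, p(70)=4087968, p(71)=4697205, p(72)=5392783, p(73)=6185689, p(74)=7089500, p(75)=8118264, p(76)=9289091, p(77)=10619863, p(78)=12132164, p(79)=13848650, p(80)=15796476, p(81)=18004327, p(82)=20506255, p(83)=23338469, p(84)=26543660, p(85)=30167357, p(86)=34262962, p(87)=38887673, p(88)=44108109, p(89)=49995925, p(90)=56634173, p(91)=64112359, p(92)=72533807, p(93)=82010177, p(94)=92669720, p(95)=104651419, p(96)=118114304, p(97)=133230930, p(98)=150198136, p(99)=169229875, p(100)=190569292, p(101)=214481126, p(102)=241265379, p(103)=271248950, p(104)=304801365, p(105)=342325709, p(106)=384276336, p(107)=431149389, p(108)=483502844, p(109)=541946240, p(110)=607163746, p(111)=679903203.
Final step: p(112) = p(111) + p(110) - p(107) - p(105) + p(100) + p(97) - p(90) - p(86) + p(77) + p(72) - p(61) - p(55) + p(42) + p(35) - p(20) - p(12)
= 679903203 + 607163746 - 431149389 - 342325709 + 190569292 + 133230930 - 56634173 - 34262962 + 10619863 + 5392783 - 1121505 - 451276 + 53174 + 14883 - 627 - 77
= 761002156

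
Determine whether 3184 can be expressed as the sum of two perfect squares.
Not possible

Factorization: 3184 = 2^4 × 199
By Fermat: n is sum of two squares iff every prime p ≡ 3 (mod 4) appears to even power.
Prime(s) ≡ 3 (mod 4) with odd exponent: [(199, 1)]
Therefore 3184 cannot be expressed as a² + b².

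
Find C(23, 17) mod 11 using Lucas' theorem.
0

Using Lucas' theorem:
Write n=23 and k=17 in base 11:
n in base 11: [2, 1]
k in base 11: [1, 6]
C(23,17) mod 11 = ∏ C(n_i, k_i) mod 11
Digit binomials (mod 11): C(2,1) = 2; C(1,6) = 0 (k_i > n_i)
Product: 2 × 0 = 0 ≡ 0 (mod 11)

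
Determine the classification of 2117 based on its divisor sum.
deficient

Proper divisors of 2117: sum = 1 + 29 + 73 = 103
Since 103 < 2117, 2117 is deficient.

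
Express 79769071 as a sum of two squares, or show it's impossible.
Not possible

Factorization: 79769071 = 73 × 103^3
By Fermat: n is sum of two squares iff every prime p ≡ 3 (mod 4) appears to even power.
Prime(s) ≡ 3 (mod 4) with odd exponent: [(103, 3)]
Therefore 79769071 cannot be expressed as a² + b².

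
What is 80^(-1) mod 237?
80

gcd(80, 237) = 1, so the inverse exists.
Extended Euclidean algorithm on (237, 80):
237 = 2 × 80 + 77  ⟹  77 = (1)·237 + (-2)·80
80 = 1 × 77 + 3  ⟹  3 = (-1)·237 + (3)·80
77 = 25 × 3 + 2  ⟹  2 = (26)·237 + (-77)·80
3 = 1 × 2 + 1  ⟹  1 = (-27)·237 + (80)·80
So (80)·80 ≡ 1 (mod 237), i.e. 80^(-1) ≡ 80 (mod 237).
Check: 80 × 80 = 6400 ≡ 1 (mod 237)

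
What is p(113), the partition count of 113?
851376628

p(n) counts ways to write n as a sum of positive integers (order ignored).
Euler's pentagonal recurrence: p(k) = p(k-1) + p(k-2) - p(k-5) - p(k-7) + p(k-12) + p(k-15) - ... (offsets j(3j∓1)/2, signs ++--, p(0)=1, p(<0)=0).
DP table for k = 0..112: p(0)=1, p(1)=1, p(2)=2, p(3)=3, p(4)=5, p(5)=7, p(6)=11, p(7)=15, p(8)=22, p(9)=30, p(10)=42, p(11)=56, p(12)=77, p(13)=101, p(14)=135, p(15)=176, p(16)=231, p(17)=297, p(18)=385, p(19)=490, p(20)=627, p(21)=792, p(22)=1002, p(23)=1255, p(24)=1575, p(25)=1958, p(26)=2436, p(27)=3010, p(28)=3718, p(29)=4565, p(30)=5604, p(31)=6842, p(32)=8349, p(33)=10143, p(34)=12310, p(35)=14883, p(36)=17977, p(37)=21637, p(38)=26015, p(39)=31185, p(40)=37338, p(41)=44583, p(42)=53174, p(43)=63261, p(44)=75175, p(45)=89134, p(46)=105558, p(47)=124754, p(48)=147273, p(49)=173525, p(50)=204226, p(51)=239943, p(52)=281589, p(53)=329931, p(54)=386155, p(55)=451276, p(56)=526823, p(57)=614154, p(58)=715220, p(59)=831820, p(60)=966467, p(61)=1121505, p(62)=1300156, p(63)=1505499, p(64)=1741630, p(65)=2012558, p(66)=2323520, p(67)=2679689, p(68)=3087735, p(69)=3554345, p(70)=4087968, p(71)=4697205, p(72)=5392783, p(73)=6185689, p(74)=7089500, p(75)=8118264, p(76)=9289091, p(77)=10619863, p(78)=12132164, p(79)=13848650, p(80)=15796476, p(81)=18004327, p(82)=20506255, p(83)=23338469, p(84)=26543660, p(85)=30167357, p(86)=34262962, p(87)=38887673, p(88)=44108109, p(89)=49995925, p(90)=56634173, p(91)=64112359, p(92)=72533807, p(93)=82010177, p(94)=92669720, p(95)=104651419, p(96)=118114304, p(97)=133230930, p(98)=150198136, p(99)=169229875, p(100)=190569292, p(101)=214481126, p(102)=241265379, p(103)=271248950, p(104)=304801365, p(105)=342325709, p(106)=384276336, p(107)=431149389, p(108)=483502844, p(109)=541946240, p(110)=607163746, p(111)=679903203, p(112)=761002156.
Final step: p(113) = p(112) + p(111) - p(108) - p(106) + p(101) + p(98) - p(91) - p(87) + p(78) + p(73) - p(62) - p(56) + p(43) + p(36) - p(21) - p(13)
= 761002156 + 679903203 - 483502844 - 384276336 + 214481126 + 150198136 - 64112359 - 38887673 + 12132164 + 6185689 - 1300156 - 526823 + 63261 + 17977 - 792 - 101
= 851376628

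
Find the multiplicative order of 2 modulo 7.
3

7 is prime, so ord(2) divides φ(7) = 6.
Divisors of 6: 1, 2, 3, 6.
Repeated squaring: 2^1 ≡ 2, 2^2 ≡ 4, 2^4 ≡ 2 (mod 7).
Test 2^d mod 7 for each divisor d in increasing order:
2^1 ≡ 2
2^2 ≡ 4
2^3 = 2^2·2^1 ≡ 1  ← first divisor giving 1
The order is 3.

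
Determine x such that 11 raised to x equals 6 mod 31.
5

Baby-step giant-step with step n = ⌈√31⌉ = 6.
Baby steps 11^j mod 31 (j:value) for j=0..5: 0:1, 1:11, 2:28, 3:29, 4:9, 5:6.
h = 6 is already in the table at j=5, so x = 5.
Check: 11^5 ≡ 6 (mod 31).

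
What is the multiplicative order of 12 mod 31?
30

31 is prime, so ord(12) divides φ(31) = 30.
Divisors of 30: 1, 2, 3, 5, 6, 10, 15, 30.
Repeated squaring: 12^1 ≡ 12, 12^2 ≡ 20, 12^4 ≡ 28, 12^8 ≡ 9, 12^16 ≡ 19 (mod 31).
Test 12^d mod 31 for each divisor d in increasing order:
12^1 ≡ 12
12^2 ≡ 20
12^3 = 12^2·12^1 ≡ 23
12^5 = 12^4·12^1 ≡ 26
12^6 = 12^4·12^2 ≡ 2
12^10 = 12^8·12^2 ≡ 25
12^15 = 12^8·12^4·12^2·12^1 ≡ 30
12^30 = 12^16·12^8·12^4·12^2 ≡ 1  ← first divisor giving 1
The order is 30.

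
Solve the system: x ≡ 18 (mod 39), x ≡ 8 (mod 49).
57

Using Chinese Remainder Theorem:
M = 39 × 49 = 1911
M1 = 49, M2 = 39
y1 = 49^(-1) mod 39 = 4
y2 = 39^(-1) mod 49 = 44
x = (18×49×4 + 8×39×44) mod 1911 = 57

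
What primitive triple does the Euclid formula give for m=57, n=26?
(2573, 2964, 3925)

Euclid's formula: a = m² - n², b = 2mn, c = m² + n²
m = 57, n = 26
a = 57² - 26² = 3249 - 676 = 2573
b = 2 × 57 × 26 = 2964
c = 57² + 26² = 3249 + 676 = 3925
Verification: 2573² + 2964² = 6620329 + 8785296 = 15405625 = 3925² ✓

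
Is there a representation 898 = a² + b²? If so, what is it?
13² + 27² (a=13, b=27)

Factorization: 898 = 2 × 449
By Fermat: n is sum of two squares iff every prime p ≡ 3 (mod 4) appears to even power.
All primes ≡ 3 (mod 4) appear to even power.
Search a = 0, 1, 2, … for 898 - a² a perfect square: first hit at a = 13: 898 - 169 = 729 = 27².
898 = 13² + 27² = 169 + 729 ✓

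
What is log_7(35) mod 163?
70

Baby-step giant-step with step n = ⌈√163⌉ = 13.
Baby steps 7^j mod 163 (j:value) for j=0..12: 0:1, 1:7, 2:49, 3:17, 4:119, 5:18, 6:126, 7:67, 8:143, 9:23, 10:161, 11:149, 12:65.
Giant-step multiplier: 7^(-13) ≡ 7^(162-13) = 7^149 ≡ 139 (mod 163).
Giant steps γ_i = 35·139^i mod 163: γ_0=35, γ_1=138, γ_2=111, γ_3=107, γ_4=40, γ_5=18 (in table at j=5).
x = i·n + j = 5·13 + 5 = 70.
Check: 7^70 ≡ 35 (mod 163).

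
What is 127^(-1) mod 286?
277

gcd(127, 286) = 1, so the inverse exists.
Extended Euclidean algorithm on (286, 127):
286 = 2 × 127 + 32  ⟹  32 = (1)·286 + (-2)·127
127 = 3 × 32 + 31  ⟹  31 = (-3)·286 + (7)·127
32 = 1 × 31 + 1  ⟹  1 = (4)·286 + (-9)·127
So (-9)·127 ≡ 1 (mod 286), i.e. 127^(-1) ≡ -9 ≡ 277 (mod 286).
Check: 127 × 277 = 35179 ≡ 1 (mod 286)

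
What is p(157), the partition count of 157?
80630964769

p(n) counts ways to write n as a sum of positive integers (order ignored).
Euler's pentagonal recurrence: p(k) = p(k-1) + p(k-2) - p(k-5) - p(k-7) + p(k-12) + p(k-15) - ... (offsets j(3j∓1)/2, signs ++--, p(0)=1, p(<0)=0).
DP table for k = 0..156: p(0)=1, p(1)=1, p(2)=2, p(3)=3, p(4)=5, p(5)=7, p(6)=11, p(7)=15, p(8)=22, p(9)=30, p(10)=42, p(11)=56, p(12)=77, p(13)=101, p(14)=135, p(15)=176, p(16)=231, p(17)=297, p(18)=385, p(19)=490, p(20)=627, p(21)=792, p(22)=1002, p(23)=1255, p(24)=1575, p(25)=1958, p(26)=2436, p(27)=3010, p(28)=3718, p(29)=4565, p(30)=5604, p(31)=6842, p(32)=8349, p(33)=10143, p(34)=12310, p(35)=14883, p(36)=17977, p(37)=21637, p(38)=26015, p(39)=31185, p(40)=37338, p(41)=44583, p(42)=53174, p(43)=63261, p(44)=75175, p(45)=89134, p(46)=105558, p(47)=124754, p(48)=147273, p(49)=173525, p(50)=204226, p(51)=239943, p(52)=281589, p(53)=329931, p(54)=386155, p(55)=451276, p(56)=526823, p(57)=614154, p(58)=715220, p(59)=831820, p(60)=966467, p(61)=1121505, p(62)=1300156, p(63)=1505499, p(64)=1741630, p(65)=2012558, p(66)=2323520, p(67)=2679689, p(68)=3087735, p(69)=3554345, p(70)=4087968, p(71)=4697205, p(72)=5392783, p(73)=6185689, p(74)=7089500, p(75)=8118264, p(76)=9289091, p(77)=10619863, p(78)=12132164, p(79)=13848650, p(80)=15796476, p(81)=18004327, p(82)=20506255, p(83)=23338469, p(84)=26543660, p(85)=30167357, p(86)=34262962, p(87)=38887673, p(88)=44108109, p(89)=49995925, p(90)=56634173, p(91)=64112359, p(92)=72533807, p(93)=82010177, p(94)=92669720, p(95)=104651419, p(96)=118114304, p(97)=133230930, p(98)=150198136, p(99)=169229875, p(100)=190569292, p(101)=214481126, p(102)=241265379, p(103)=271248950, p(104)=304801365, p(105)=342325709, p(106)=384276336, p(107)=431149389, p(108)=483502844, p(109)=541946240, p(110)=607163746, p(111)=679903203, p(112)=761002156, p(113)=851376628, p(114)=952050665, p(115)=1064144451, p(116)=1188908248, p(117)=1327710076, p(118)=1482074143, p(119)=1653668665, p(120)=1844349560, p(121)=2056148051, p(122)=2291320912, p(123)=2552338241, p(124)=2841940500, p(125)=3163127352, p(126)=3519222692, p(127)=3913864295, p(128)=4351078600, p(129)=4835271870, p(130)=5371315400, p(131)=5964539504, p(132)=6620830889, p(133)=7346629512, p(134)=8149040695, p(135)=9035836076, p(136)=10015581680, p(137)=11097645016, p(138)=12292341831, p(139)=13610949895, p(140)=15065878135, p(141)=16670689208, p(142)=18440293320, p(143)=20390982757, p(144)=22540654445, p(145)=24908858009, p(146)=27517052599, p(147)=30388671978, p(148)=33549419497, p(149)=37027355200, p(150)=40853235313, p(151)=45060624582, p(152)=49686288421, p(153)=54770336324, p(154)=60356673280, p(155)=66493182097, p(156)=73232243759.
Final step: p(157) = p(156) + p(155) - p(152) - p(150) + p(145) + p(142) - p(135) - p(131) + p(122) + p(117) - p(106) - p(100) + p(87) + p(80) - p(65) - p(57) + p(40) + p(31) - p(12) - p(2)
= 73232243759 + 66493182097 - 49686288421 - 40853235313 + 24908858009 + 18440293320 - 9035836076 - 5964539504 + 2291320912 + 1327710076 - 384276336 - 190569292 + 38887673 + 15796476 - 2012558 - 614154 + 37338 + 6842 - 77 - 2
= 80630964769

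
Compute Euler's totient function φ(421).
420

421 = 421
φ(n) = n × ∏(1 - 1/p) for each prime p dividing n
φ(421) = 421 × (1 - 1/421) = 420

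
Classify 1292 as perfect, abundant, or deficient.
deficient

Proper divisors of 1292: sum = 1 + 2 + 4 + 17 + 19 + 34 + 38 + 68 + 76 + 323 + 646 = 1228
Since 1228 < 1292, 1292 is deficient.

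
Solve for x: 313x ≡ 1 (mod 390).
157

gcd(313, 390) = 1, so the inverse exists.
Extended Euclidean algorithm on (390, 313):
390 = 1 × 313 + 77  ⟹  77 = (1)·390 + (-1)·313
313 = 4 × 77 + 5  ⟹  5 = (-4)·390 + (5)·313
77 = 15 × 5 + 2  ⟹  2 = (61)·390 + (-76)·313
5 = 2 × 2 + 1  ⟹  1 = (-126)·390 + (157)·313
So (157)·313 ≡ 1 (mod 390), i.e. 313^(-1) ≡ 157 (mod 390).
Check: 313 × 157 = 49141 ≡ 1 (mod 390)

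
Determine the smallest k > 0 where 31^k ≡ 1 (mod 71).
70

71 is prime, so ord(31) divides φ(71) = 70.
Divisors of 70: 1, 2, 5, 7, 10, 14, 35, 70.
Repeated squaring: 31^1 ≡ 31, 31^2 ≡ 38, 31^4 ≡ 24, 31^8 ≡ 8, 31^16 ≡ 64, 31^32 ≡ 49, 31^64 ≡ 58 (mod 71).
Test 31^d mod 71 for each divisor d in increasing order:
31^1 ≡ 31
31^2 ≡ 38
31^5 = 31^4·31^1 ≡ 34
31^7 = 31^4·31^2·31^1 ≡ 14
31^10 = 31^8·31^2 ≡ 20
31^14 = 31^8·31^4·31^2 ≡ 54
31^35 = 31^32·31^2·31^1 ≡ 70
31^70 = 31^64·31^4·31^2 ≡ 1  ← first divisor giving 1
The order is 70.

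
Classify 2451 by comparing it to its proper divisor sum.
deficient

Proper divisors of 2451: sum = 1 + 3 + 19 + 43 + 57 + 129 + 817 = 1069
Since 1069 < 2451, 2451 is deficient.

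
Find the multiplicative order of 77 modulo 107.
106

107 is prime, so ord(77) divides φ(107) = 106.
Divisors of 106: 1, 2, 53, 106.
Repeated squaring: 77^1 ≡ 77, 77^2 ≡ 44, 77^4 ≡ 10, 77^8 ≡ 100, 77^16 ≡ 49, 77^32 ≡ 47, 77^64 ≡ 69 (mod 107).
Test 77^d mod 107 for each divisor d in increasing order:
77^1 ≡ 77
77^2 ≡ 44
77^53 = 77^32·77^16·77^4·77^1 ≡ 106
77^106 = 77^64·77^32·77^8·77^2 ≡ 1  ← first divisor giving 1
The order is 106.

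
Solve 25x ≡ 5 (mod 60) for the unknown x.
x ≡ 5 (mod 12)

gcd(25, 60) = 5, which divides 5, so solutions exist.
Divide through by 5: 5x ≡ 1 (mod 12).
Find 5^(-1) mod 12 by the extended Euclidean algorithm:
12 = 2 × 5 + 2  ⟹  2 = (1)·12 + (-2)·5
5 = 2 × 2 + 1  ⟹  1 = (-2)·12 + (5)·5
So (5)·5 ≡ 1 (mod 12), i.e. 5^(-1) ≡ 5 (mod 12).
x ≡ 5 × 1 = 5 ≡ 5 (mod 12).
Check: 25 × 5 = 125 ≡ 5 (mod 60).
x ≡ 5 (mod 12), giving 5 solutions mod 60.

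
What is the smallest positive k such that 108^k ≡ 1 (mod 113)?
112

113 is prime, so ord(108) divides φ(113) = 112.
Divisors of 112: 1, 2, 4, 7, 8, 14, 16, 28, 56, 112.
Repeated squaring: 108^1 ≡ 108, 108^2 ≡ 25, 108^4 ≡ 60, 108^8 ≡ 97, 108^16 ≡ 30, 108^32 ≡ 109, 108^64 ≡ 16 (mod 113).
Test 108^d mod 113 for each divisor d in increasing order:
108^1 ≡ 108
108^2 ≡ 25
108^4 ≡ 60
108^7 = 108^4·108^2·108^1 ≡ 71
108^8 ≡ 97
108^14 = 108^8·108^4·108^2 ≡ 69
108^16 ≡ 30
108^28 = 108^16·108^8·108^4 ≡ 15
108^56 = 108^32·108^16·108^8 ≡ 112
108^112 = 108^64·108^32·108^16 ≡ 1  ← first divisor giving 1
The order is 112.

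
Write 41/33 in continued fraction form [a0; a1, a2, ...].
[1; 4, 8]

Euclidean algorithm steps:
41 = 1 × 33 + 8
33 = 4 × 8 + 1
8 = 8 × 1 + 0
Continued fraction: [1; 4, 8]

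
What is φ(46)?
22

46 = 2 × 23
φ(n) = n × ∏(1 - 1/p) for each prime p dividing n
φ(46) = 46 × (1 - 1/2) × (1 - 1/23) = 22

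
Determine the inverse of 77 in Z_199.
168

gcd(77, 199) = 1, so the inverse exists.
Extended Euclidean algorithm on (199, 77):
199 = 2 × 77 + 45  ⟹  45 = (1)·199 + (-2)·77
77 = 1 × 45 + 32  ⟹  32 = (-1)·199 + (3)·77
45 = 1 × 32 + 13  ⟹  13 = (2)·199 + (-5)·77
32 = 2 × 13 + 6  ⟹  6 = (-5)·199 + (13)·77
13 = 2 × 6 + 1  ⟹  1 = (12)·199 + (-31)·77
So (-31)·77 ≡ 1 (mod 199), i.e. 77^(-1) ≡ -31 ≡ 168 (mod 199).
Check: 77 × 168 = 12936 ≡ 1 (mod 199)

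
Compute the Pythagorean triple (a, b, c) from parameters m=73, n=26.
(4653, 3796, 6005)

Euclid's formula: a = m² - n², b = 2mn, c = m² + n²
m = 73, n = 26
a = 73² - 26² = 5329 - 676 = 4653
b = 2 × 73 × 26 = 3796
c = 73² + 26² = 5329 + 676 = 6005
Verification: 4653² + 3796² = 21650409 + 14409616 = 36060025 = 6005² ✓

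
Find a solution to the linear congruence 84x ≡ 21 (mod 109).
x ≡ 82 (mod 109)

gcd(84, 109) = 1, which divides 21, so solutions exist.
Find 84^(-1) mod 109 by the extended Euclidean algorithm:
109 = 1 × 84 + 25  ⟹  25 = (1)·109 + (-1)·84
84 = 3 × 25 + 9  ⟹  9 = (-3)·109 + (4)·84
25 = 2 × 9 + 7  ⟹  7 = (7)·109 + (-9)·84
9 = 1 × 7 + 2  ⟹  2 = (-10)·109 + (13)·84
7 = 3 × 2 + 1  ⟹  1 = (37)·109 + (-48)·84
So (-48)·84 ≡ 1 (mod 109), i.e. 84^(-1) ≡ -48 ≡ 61 (mod 109).
x ≡ 61 × 21 = 1281 ≡ 82 (mod 109).
Check: 84 × 82 = 6888 ≡ 21 (mod 109).
Unique solution: x ≡ 82 (mod 109)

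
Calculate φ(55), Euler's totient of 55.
40

55 = 5 × 11
φ(n) = n × ∏(1 - 1/p) for each prime p dividing n
φ(55) = 55 × (1 - 1/5) × (1 - 1/11) = 40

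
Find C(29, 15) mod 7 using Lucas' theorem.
6

Using Lucas' theorem:
Write n=29 and k=15 in base 7:
n in base 7: [4, 1]
k in base 7: [2, 1]
C(29,15) mod 7 = ∏ C(n_i, k_i) mod 7
Digit binomials (mod 7): C(4,2) = 6; C(1,1) = 1
Product: 6 × 1 = 6 ≡ 6 (mod 7)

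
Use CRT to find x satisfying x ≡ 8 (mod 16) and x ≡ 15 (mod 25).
40

Using Chinese Remainder Theorem:
M = 16 × 25 = 400
M1 = 25, M2 = 16
y1 = 25^(-1) mod 16 = 9
y2 = 16^(-1) mod 25 = 11
x = (8×25×9 + 15×16×11) mod 400 = 40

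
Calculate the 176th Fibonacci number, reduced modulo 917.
539

Matrix identity: Q^n = [[F_(n+1), F_n], [F_n, F_(n-1)]] with Q = [[1,1],[1,0]].
n = 176 = 10110000₂. Square-and-multiply, entries mod 917:
Q^1 = [[1,1],[1,0]]
Q^2 = (Q^1)² = [[2,1],[1,1]]
Q^5 = (Q^2)²·Q = [[8,5],[5,3]]
Q^11 = (Q^5)²·Q = [[144,89],[89,55]]
Q^22 = (Q^11)² = [[230,288],[288,859]]
Q^44 = (Q^22)² = [[128,18],[18,110]]
Q^88 = (Q^44)² = [[202,616],[616,503]]
Q^176 = (Q^88)² = [[274,539],[539,652]]
F_176 mod 917 = Q^176[0][1] = 539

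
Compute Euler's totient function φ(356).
176

356 = 2^2 × 89
φ(n) = n × ∏(1 - 1/p) for each prime p dividing n
φ(356) = 356 × (1 - 1/2) × (1 - 1/89) = 176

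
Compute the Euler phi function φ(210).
48

210 = 2 × 3 × 5 × 7
φ(n) = n × ∏(1 - 1/p) for each prime p dividing n
φ(210) = 210 × (1 - 1/2) × (1 - 1/3) × (1 - 1/5) × (1 - 1/7) = 48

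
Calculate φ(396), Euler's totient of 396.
120

396 = 2^2 × 3^2 × 11
φ(n) = n × ∏(1 - 1/p) for each prime p dividing n
φ(396) = 396 × (1 - 1/2) × (1 - 1/3) × (1 - 1/11) = 120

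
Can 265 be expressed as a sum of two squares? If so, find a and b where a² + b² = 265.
3² + 16² (a=3, b=16)

Factorization: 265 = 5 × 53
By Fermat: n is sum of two squares iff every prime p ≡ 3 (mod 4) appears to even power.
All primes ≡ 3 (mod 4) appear to even power.
Search a = 0, 1, 2, … for 265 - a² a perfect square: first hit at a = 3: 265 - 9 = 256 = 16².
265 = 3² + 16² = 9 + 256 ✓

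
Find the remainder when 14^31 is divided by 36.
32

Repeated squaring. Binary of 31 = 11111.
14^1 ≡ 14 (mod 36); 14^2 ≡ 16 (mod 36); 14^4 ≡ 4 (mod 36); 14^8 ≡ 16 (mod 36); 14^16 ≡ 4 (mod 36)
14^31 = 14^1 × 14^2 × 14^4 × 14^8 × 14^16 ≡ 32 (mod 36)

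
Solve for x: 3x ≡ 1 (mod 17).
6

gcd(3, 17) = 1, so the inverse exists.
Extended Euclidean algorithm on (17, 3):
17 = 5 × 3 + 2  ⟹  2 = (1)·17 + (-5)·3
3 = 1 × 2 + 1  ⟹  1 = (-1)·17 + (6)·3
So (6)·3 ≡ 1 (mod 17), i.e. 3^(-1) ≡ 6 (mod 17).
Check: 3 × 6 = 18 ≡ 1 (mod 17)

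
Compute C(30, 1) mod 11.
8

Using Lucas' theorem:
Write n=30 and k=1 in base 11:
n in base 11: [2, 8]
k in base 11: [0, 1]
C(30,1) mod 11 = ∏ C(n_i, k_i) mod 11
Digit binomials (mod 11): C(2,0) = 1; C(8,1) = 8
Product: 1 × 8 = 8 ≡ 8 (mod 11)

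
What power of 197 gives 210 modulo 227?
66

Baby-step giant-step with step n = ⌈√227⌉ = 16.
Baby steps 197^j mod 227 (j:value) for j=0..15: 0:1, 1:197, 2:219, 3:13, 4:64, 5:123, 6:169, 7:151, 8:10, 9:154, 10:147, 11:130, 12:186, 13:95, 14:101, 15:148.
Giant-step multiplier: 197^(-16) ≡ 197^(226-16) = 197^210 ≡ 84 (mod 227).
Giant steps γ_i = 210·84^i mod 227: γ_0=210, γ_1=161, γ_2=131, γ_3=108, γ_4=219 (in table at j=2).
x = i·n + j = 4·16 + 2 = 66.
Check: 197^66 ≡ 210 (mod 227).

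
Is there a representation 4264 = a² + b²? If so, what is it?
30² + 58² (a=30, b=58)

Factorization: 4264 = 2^3 × 13 × 41
By Fermat: n is sum of two squares iff every prime p ≡ 3 (mod 4) appears to even power.
All primes ≡ 3 (mod 4) appear to even power.
Search a = 0, 1, 2, … for 4264 - a² a perfect square: first hit at a = 30: 4264 - 900 = 3364 = 58².
4264 = 30² + 58² = 900 + 3364 ✓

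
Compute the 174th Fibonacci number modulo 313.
139

Matrix identity: Q^n = [[F_(n+1), F_n], [F_n, F_(n-1)]] with Q = [[1,1],[1,0]].
n = 174 = 10101110₂. Square-and-multiply, entries mod 313:
Q^1 = [[1,1],[1,0]]
Q^2 = (Q^1)² = [[2,1],[1,1]]
Q^5 = (Q^2)²·Q = [[8,5],[5,3]]
Q^10 = (Q^5)² = [[89,55],[55,34]]
Q^21 = (Q^10)²·Q = [[183,304],[304,192]]
Q^43 = (Q^21)²·Q = [[147,79],[79,68]]
Q^87 = (Q^43)²·Q = [[76,306],[306,83]]
Q^174 = (Q^87)² = [[191,139],[139,52]]
F_174 mod 313 = Q^174[0][1] = 139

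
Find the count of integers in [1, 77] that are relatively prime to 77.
60

77 = 7 × 11
φ(n) = n × ∏(1 - 1/p) for each prime p dividing n
φ(77) = 77 × (1 - 1/7) × (1 - 1/11) = 60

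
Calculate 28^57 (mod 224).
0

Repeated squaring. Binary of 57 = 111001.
28^1 ≡ 28 (mod 224); 28^2 ≡ 112 (mod 224); 28^4 ≡ 0 (mod 224); 28^8 ≡ 0 (mod 224); 28^16 ≡ 0 (mod 224); 28^32 ≡ 0 (mod 224)
28^57 = 28^1 × 28^8 × 28^16 × 28^32 ≡ 0 (mod 224)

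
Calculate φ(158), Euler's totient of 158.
78

158 = 2 × 79
φ(n) = n × ∏(1 - 1/p) for each prime p dividing n
φ(158) = 158 × (1 - 1/2) × (1 - 1/79) = 78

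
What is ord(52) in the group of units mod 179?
89

179 is prime, so ord(52) divides φ(179) = 178.
Divisors of 178: 1, 2, 89, 178.
Repeated squaring: 52^1 ≡ 52, 52^2 ≡ 19, 52^4 ≡ 3, 52^8 ≡ 9, 52^16 ≡ 81, 52^32 ≡ 117, 52^64 ≡ 85, 52^128 ≡ 65 (mod 179).
Test 52^d mod 179 for each divisor d in increasing order:
52^1 ≡ 52
52^2 ≡ 19
52^89 = 52^64·52^16·52^8·52^1 ≡ 1  ← first divisor giving 1
The order is 89.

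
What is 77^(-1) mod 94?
11

gcd(77, 94) = 1, so the inverse exists.
Extended Euclidean algorithm on (94, 77):
94 = 1 × 77 + 17  ⟹  17 = (1)·94 + (-1)·77
77 = 4 × 17 + 9  ⟹  9 = (-4)·94 + (5)·77
17 = 1 × 9 + 8  ⟹  8 = (5)·94 + (-6)·77
9 = 1 × 8 + 1  ⟹  1 = (-9)·94 + (11)·77
So (11)·77 ≡ 1 (mod 94), i.e. 77^(-1) ≡ 11 (mod 94).
Check: 77 × 11 = 847 ≡ 1 (mod 94)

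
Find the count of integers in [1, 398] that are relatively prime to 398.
198

398 = 2 × 199
φ(n) = n × ∏(1 - 1/p) for each prime p dividing n
φ(398) = 398 × (1 - 1/2) × (1 - 1/199) = 198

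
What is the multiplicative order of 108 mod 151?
150

151 is prime, so ord(108) divides φ(151) = 150.
Divisors of 150: 1, 2, 3, 5, 6, 10, 15, 25, 30, 50, 75, 150.
Repeated squaring: 108^1 ≡ 108, 108^2 ≡ 37, 108^4 ≡ 10, 108^8 ≡ 100, 108^16 ≡ 34, 108^32 ≡ 99, 108^64 ≡ 137, 108^128 ≡ 45 (mod 151).
Test 108^d mod 151 for each divisor d in increasing order:
108^1 ≡ 108
108^2 ≡ 37
108^3 = 108^2·108^1 ≡ 70
108^5 = 108^4·108^1 ≡ 23
108^6 = 108^4·108^2 ≡ 68
108^10 = 108^8·108^2 ≡ 76
108^15 = 108^8·108^4·108^2·108^1 ≡ 87
108^25 = 108^16·108^8·108^1 ≡ 119
108^30 = 108^16·108^8·108^4·108^2 ≡ 19
108^50 = 108^32·108^16·108^2 ≡ 118
108^75 = 108^64·108^8·108^2·108^1 ≡ 150
108^150 = 108^128·108^16·108^4·108^2 ≡ 1  ← first divisor giving 1
The order is 150.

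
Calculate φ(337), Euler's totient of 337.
336

337 = 337
φ(n) = n × ∏(1 - 1/p) for each prime p dividing n
φ(337) = 337 × (1 - 1/337) = 336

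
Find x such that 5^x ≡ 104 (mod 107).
59

Baby-step giant-step with step n = ⌈√107⌉ = 11.
Baby steps 5^j mod 107 (j:value) for j=0..10: 0:1, 1:5, 2:25, 3:18, 4:90, 5:22, 6:3, 7:15, 8:75, 9:54, 10:56.
Giant-step multiplier: 5^(-11) ≡ 5^(106-11) = 5^95 ≡ 60 (mod 107).
Giant steps γ_i = 104·60^i mod 107: γ_0=104, γ_1=34, γ_2=7, γ_3=99, γ_4=55, γ_5=90 (in table at j=4).
x = i·n + j = 5·11 + 4 = 59.
Check: 5^59 ≡ 104 (mod 107).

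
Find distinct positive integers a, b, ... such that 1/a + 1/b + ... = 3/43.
1/15 + 1/323 + 1/208335

Greedy algorithm:
3/43: ceiling(43/3) = 15, use 1/15
2/645: ceiling(645/2) = 323, use 1/323
1/208335: ceiling(208335/1) = 208335, use 1/208335
Result: 3/43 = 1/15 + 1/323 + 1/208335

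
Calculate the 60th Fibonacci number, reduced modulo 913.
220

Matrix identity: Q^n = [[F_(n+1), F_n], [F_n, F_(n-1)]] with Q = [[1,1],[1,0]].
n = 60 = 111100₂. Square-and-multiply, entries mod 913:
Q^1 = [[1,1],[1,0]]
Q^3 = (Q^1)²·Q = [[3,2],[2,1]]
Q^7 = (Q^3)²·Q = [[21,13],[13,8]]
Q^15 = (Q^7)²·Q = [[74,610],[610,377]]
Q^30 = (Q^15)² = [[507,297],[297,210]]
Q^60 = (Q^30)² = [[144,220],[220,837]]
F_60 mod 913 = Q^60[0][1] = 220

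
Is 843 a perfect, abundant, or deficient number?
deficient

Proper divisors of 843: sum = 1 + 3 + 281 = 285
Since 285 < 843, 843 is deficient.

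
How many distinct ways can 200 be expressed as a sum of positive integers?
3972999029388

p(n) counts ways to write n as a sum of positive integers (order ignored).
Euler's pentagonal recurrence: p(k) = p(k-1) + p(k-2) - p(k-5) - p(k-7) + p(k-12) + p(k-15) - ... (offsets j(3j∓1)/2, signs ++--, p(0)=1, p(<0)=0).
DP table for k = 0..199: p(0)=1, p(1)=1, p(2)=2, p(3)=3, p(4)=5, p(5)=7, p(6)=11, p(7)=15, p(8)=22, p(9)=30, p(10)=42, p(11)=56, p(12)=77, p(13)=101, p(14)=135, p(15)=176, p(16)=231, p(17)=297, p(18)=385, p(19)=490, p(20)=627, p(21)=792, p(22)=1002, p(23)=1255, p(24)=1575, p(25)=1958, p(26)=2436, p(27)=3010, p(28)=3718, p(29)=4565, p(30)=5604, p(31)=6842, p(32)=8349, p(33)=10143, p(34)=12310, p(35)=14883, p(36)=17977, p(37)=21637, p(38)=26015, p(39)=31185, p(40)=37338, p(41)=44583, p(42)=53174, p(43)=63261, p(44)=75175, p(45)=89134, p(46)=105558, p(47)=124754, p(48)=147273, p(49)=173525, p(50)=204226, p(51)=239943, p(52)=281589, p(53)=329931, p(54)=386155, p(55)=451276, p(56)=526823, p(57)=614154, p(58)=715220, p(59)=831820, p(60)=966467, p(61)=1121505, p(62)=1300156, p(63)=1505499, p(64)=1741630, p(65)=2012558, p(66)=2323520, p(67)=2679689, p(68)=3087735, p(69)=3554345, p(70)=4087968, p(71)=4697205, p(72)=5392783, p(73)=6185689, p(74)=7089500, p(75)=8118264, p(76)=9289091, p(77)=10619863, p(78)=12132164, p(79)=13848650, p(80)=15796476, p(81)=18004327, p(82)=20506255, p(83)=23338469, p(84)=26543660, p(85)=30167357, p(86)=34262962, p(87)=38887673, p(88)=44108109, p(89)=49995925, p(90)=56634173, p(91)=64112359, p(92)=72533807, p(93)=82010177, p(94)=92669720, p(95)=104651419, p(96)=118114304, p(97)=133230930, p(98)=150198136, p(99)=169229875, p(100)=190569292, p(101)=214481126, p(102)=241265379, p(103)=271248950, p(104)=304801365, p(105)=342325709, p(106)=384276336, p(107)=431149389, p(108)=483502844, p(109)=541946240, p(110)=607163746, p(111)=679903203, p(112)=761002156, p(113)=851376628, p(114)=952050665, p(115)=1064144451, p(116)=1188908248, p(117)=1327710076, p(118)=1482074143, p(119)=1653668665, p(120)=1844349560, p(121)=2056148051, p(122)=2291320912, p(123)=2552338241, p(124)=2841940500, p(125)=3163127352, p(126)=3519222692, p(127)=3913864295, p(128)=4351078600, p(129)=4835271870, p(130)=5371315400, p(131)=5964539504, p(132)=6620830889, p(133)=7346629512, p(134)=8149040695, p(135)=9035836076, p(136)=10015581680, p(137)=11097645016, p(138)=12292341831, p(139)=13610949895, p(140)=15065878135, p(141)=16670689208, p(142)=18440293320, p(143)=20390982757, p(144)=22540654445, p(145)=24908858009, p(146)=27517052599, p(147)=30388671978, p(148)=33549419497, p(149)=37027355200, p(150)=40853235313, p(151)=45060624582, p(152)=49686288421, p(153)=54770336324, p(154)=60356673280, p(155)=66493182097, p(156)=73232243759, p(157)=80630964769, p(158)=88751778802, p(159)=97662728555, p(160)=107438159466, p(161)=118159068427, p(162)=129913904637, p(163)=142798995930, p(164)=156919475295, p(165)=172389800255, p(166)=189334822579, p(167)=207890420102, p(168)=228204732751, p(169)=250438925115, p(170)=274768617130, p(171)=301384802048, p(172)=330495499613, p(173)=362326859895, p(174)=397125074750, p(175)=435157697830, p(176)=476715857290, p(177)=522115831195, p(178)=571701605655, p(179)=625846753120, p(180)=684957390936, p(181)=749474411781, p(182)=819876908323, p(183)=896684817527, p(184)=980462880430, p(185)=1071823774337, p(186)=1171432692373, p(187)=1280011042268, p(188)=1398341745571, p(189)=1527273599625, p(190)=1667727404093, p(191)=1820701100652, p(192)=1987276856363, p(193)=2168627105469, p(194)=2366022741845, p(195)=2580840212973, p(196)=2814570987591, p(197)=3068829878530, p(198)=3345365983698, p(199)=3646072432125.
Final step: p(200) = p(199) + p(198) - p(195) - p(193) + p(188) + p(185) - p(178) - p(174) + p(165) + p(160) - p(149) - p(143) + p(130) + p(123) - p(108) - p(100) + p(83) + p(74) - p(55) - p(45) + p(24) + p(13)
= 3646072432125 + 3345365983698 - 2580840212973 - 2168627105469 + 1398341745571 + 1071823774337 - 571701605655 - 397125074750 + 172389800255 + 107438159466 - 37027355200 - 20390982757 + 5371315400 + 2552338241 - 483502844 - 190569292 + 23338469 + 7089500 - 451276 - 89134 + 1575 + 101
= 3972999029388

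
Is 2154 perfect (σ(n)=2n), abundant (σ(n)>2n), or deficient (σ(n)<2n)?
abundant

Proper divisors of 2154: sum = 1 + 2 + 3 + 6 + 359 + 718 + 1077 = 2166
Since 2166 > 2154, 2154 is abundant.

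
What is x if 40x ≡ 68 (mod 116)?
x ≡ 22 (mod 29)

gcd(40, 116) = 4, which divides 68, so solutions exist.
Divide through by 4: 10x ≡ 17 (mod 29).
Find 10^(-1) mod 29 by the extended Euclidean algorithm:
29 = 2 × 10 + 9  ⟹  9 = (1)·29 + (-2)·10
10 = 1 × 9 + 1  ⟹  1 = (-1)·29 + (3)·10
So (3)·10 ≡ 1 (mod 29), i.e. 10^(-1) ≡ 3 (mod 29).
x ≡ 3 × 17 = 51 ≡ 22 (mod 29).
Check: 40 × 22 = 880 ≡ 68 (mod 116).
x ≡ 22 (mod 29), giving 4 solutions mod 116.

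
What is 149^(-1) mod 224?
221

gcd(149, 224) = 1, so the inverse exists.
Extended Euclidean algorithm on (224, 149):
224 = 1 × 149 + 75  ⟹  75 = (1)·224 + (-1)·149
149 = 1 × 75 + 74  ⟹  74 = (-1)·224 + (2)·149
75 = 1 × 74 + 1  ⟹  1 = (2)·224 + (-3)·149
So (-3)·149 ≡ 1 (mod 224), i.e. 149^(-1) ≡ -3 ≡ 221 (mod 224).
Check: 149 × 221 = 32929 ≡ 1 (mod 224)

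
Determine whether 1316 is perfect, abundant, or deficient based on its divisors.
abundant

Proper divisors of 1316: sum = 1 + 2 + 4 + 7 + 14 + 28 + 47 + 94 + 188 + 329 + 658 = 1372
Since 1372 > 1316, 1316 is abundant.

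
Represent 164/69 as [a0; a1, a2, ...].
[2; 2, 1, 1, 1, 8]

Euclidean algorithm steps:
164 = 2 × 69 + 26
69 = 2 × 26 + 17
26 = 1 × 17 + 9
17 = 1 × 9 + 8
9 = 1 × 8 + 1
8 = 8 × 1 + 0
Continued fraction: [2; 2, 1, 1, 1, 8]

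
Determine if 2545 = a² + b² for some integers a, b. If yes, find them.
12² + 49² (a=12, b=49)

Factorization: 2545 = 5 × 509
By Fermat: n is sum of two squares iff every prime p ≡ 3 (mod 4) appears to even power.
All primes ≡ 3 (mod 4) appear to even power.
Search a = 0, 1, 2, … for 2545 - a² a perfect square: first hit at a = 12: 2545 - 144 = 2401 = 49².
2545 = 12² + 49² = 144 + 2401 ✓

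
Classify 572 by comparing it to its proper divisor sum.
abundant

Proper divisors of 572: sum = 1 + 2 + 4 + 11 + 13 + 22 + 26 + 44 + 52 + 143 + 286 = 604
Since 604 > 572, 572 is abundant.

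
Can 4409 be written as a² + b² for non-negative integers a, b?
40² + 53² (a=40, b=53)

Factorization: 4409 = 4409
By Fermat: n is sum of two squares iff every prime p ≡ 3 (mod 4) appears to even power.
All primes ≡ 3 (mod 4) appear to even power.
Search a = 0, 1, 2, … for 4409 - a² a perfect square: first hit at a = 40: 4409 - 1600 = 2809 = 53².
4409 = 40² + 53² = 1600 + 2809 ✓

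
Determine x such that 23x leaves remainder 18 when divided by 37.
x ≡ 4 (mod 37)

gcd(23, 37) = 1, which divides 18, so solutions exist.
Find 23^(-1) mod 37 by the extended Euclidean algorithm:
37 = 1 × 23 + 14  ⟹  14 = (1)·37 + (-1)·23
23 = 1 × 14 + 9  ⟹  9 = (-1)·37 + (2)·23
14 = 1 × 9 + 5  ⟹  5 = (2)·37 + (-3)·23
9 = 1 × 5 + 4  ⟹  4 = (-3)·37 + (5)·23
5 = 1 × 4 + 1  ⟹  1 = (5)·37 + (-8)·23
So (-8)·23 ≡ 1 (mod 37), i.e. 23^(-1) ≡ -8 ≡ 29 (mod 37).
x ≡ 29 × 18 = 522 ≡ 4 (mod 37).
Check: 23 × 4 = 92 ≡ 18 (mod 37).
Unique solution: x ≡ 4 (mod 37)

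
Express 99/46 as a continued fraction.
[2; 6, 1, 1, 3]

Euclidean algorithm steps:
99 = 2 × 46 + 7
46 = 6 × 7 + 4
7 = 1 × 4 + 3
4 = 1 × 3 + 1
3 = 3 × 1 + 0
Continued fraction: [2; 6, 1, 1, 3]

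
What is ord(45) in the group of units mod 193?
192

193 is prime, so ord(45) divides φ(193) = 192.
Divisors of 192: 1, 2, 3, 4, 6, 8, 12, 16, 24, 32, 48, 64, 96, 192.
Repeated squaring: 45^1 ≡ 45, 45^2 ≡ 95, 45^4 ≡ 147, 45^8 ≡ 186, 45^16 ≡ 49, 45^32 ≡ 85, 45^64 ≡ 84, 45^128 ≡ 108 (mod 193).
Test 45^d mod 193 for each divisor d in increasing order:
45^1 ≡ 45
45^2 ≡ 95
45^3 = 45^2·45^1 ≡ 29
45^4 ≡ 147
45^6 = 45^4·45^2 ≡ 69
45^8 ≡ 186
45^12 = 45^8·45^4 ≡ 129
45^16 ≡ 49
45^24 = 45^16·45^8 ≡ 43
45^32 ≡ 85
45^48 = 45^32·45^16 ≡ 112
45^64 ≡ 84
45^96 = 45^64·45^32 ≡ 192
45^192 = 45^128·45^64 ≡ 1  ← first divisor giving 1
The order is 192.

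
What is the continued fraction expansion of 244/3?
[81; 3]

Euclidean algorithm steps:
244 = 81 × 3 + 1
3 = 3 × 1 + 0
Continued fraction: [81; 3]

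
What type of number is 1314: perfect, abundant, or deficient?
abundant

Proper divisors of 1314: sum = 1 + 2 + 3 + 6 + 9 + 18 + 73 + 146 + 219 + 438 + 657 = 1572
Since 1572 > 1314, 1314 is abundant.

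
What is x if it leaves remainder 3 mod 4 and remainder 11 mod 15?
11

Using Chinese Remainder Theorem:
M = 4 × 15 = 60
M1 = 15, M2 = 4
y1 = 15^(-1) mod 4 = 3
y2 = 4^(-1) mod 15 = 4
x = (3×15×3 + 11×4×4) mod 60 = 11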